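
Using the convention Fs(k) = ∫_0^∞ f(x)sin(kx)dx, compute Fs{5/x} 5*pi/2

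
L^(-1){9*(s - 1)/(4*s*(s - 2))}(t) 9*exp(t)*cosh(t)/4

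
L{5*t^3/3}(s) 10/s^4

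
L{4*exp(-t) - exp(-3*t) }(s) 4/(s + 1) - 1/(s + 3) 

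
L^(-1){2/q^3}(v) v^2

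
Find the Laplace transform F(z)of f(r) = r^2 2/z^3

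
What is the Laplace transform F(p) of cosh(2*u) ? p/(p^2 - 4) 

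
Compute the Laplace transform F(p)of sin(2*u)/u atan(2/p)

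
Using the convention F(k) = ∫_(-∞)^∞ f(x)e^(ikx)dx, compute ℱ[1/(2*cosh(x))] pi/(2*cosh(pi*k/2))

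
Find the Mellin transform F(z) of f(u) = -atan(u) pi*sec(pi*z/2) /(2*z) 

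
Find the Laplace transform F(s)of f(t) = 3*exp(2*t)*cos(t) 3*(s - 2)/((s - 2)^2+1)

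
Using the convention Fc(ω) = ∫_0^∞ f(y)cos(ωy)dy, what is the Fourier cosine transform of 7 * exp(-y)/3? 7/(3 * (ω^2 + 1))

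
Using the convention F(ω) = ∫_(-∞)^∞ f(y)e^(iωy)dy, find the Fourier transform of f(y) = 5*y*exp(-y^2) 5*I*sqrt(pi)*ω*exp(-ω^2/4)/2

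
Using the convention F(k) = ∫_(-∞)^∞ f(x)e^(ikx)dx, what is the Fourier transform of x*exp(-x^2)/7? I*sqrt(pi)*k*exp(-k^2/4)/14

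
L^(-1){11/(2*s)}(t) 11/2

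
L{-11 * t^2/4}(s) -11/(2 * s^3)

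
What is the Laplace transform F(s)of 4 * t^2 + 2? 2/s + 8/s^3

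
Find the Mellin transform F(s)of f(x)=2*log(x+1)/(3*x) -2*pi*csc(pi*s)/(3*s - 3)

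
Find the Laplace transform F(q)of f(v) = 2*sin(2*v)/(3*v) 2*atan(2/q)/3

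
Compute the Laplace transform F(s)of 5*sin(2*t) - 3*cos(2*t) 10/(s^2 + 4) - 3*s/(s^2 + 4)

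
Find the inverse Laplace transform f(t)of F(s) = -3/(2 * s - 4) -3 * exp(2 * t)/2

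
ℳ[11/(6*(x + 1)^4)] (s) 11*gamma(s)*gamma(4 - s)/36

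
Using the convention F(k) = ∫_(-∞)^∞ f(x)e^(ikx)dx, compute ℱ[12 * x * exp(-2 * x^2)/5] 3 * sqrt(2) * I * sqrt(pi) * k * exp(-k^2/8)/10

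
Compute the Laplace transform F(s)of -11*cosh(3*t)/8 -11*s/(8*s^2 - 72)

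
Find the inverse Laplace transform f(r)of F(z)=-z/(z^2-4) -cosh(2 * r)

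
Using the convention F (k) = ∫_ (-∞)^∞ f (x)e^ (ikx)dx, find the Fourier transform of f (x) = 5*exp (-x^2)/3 5*sqrt (pi)*exp (-k^2/4)/3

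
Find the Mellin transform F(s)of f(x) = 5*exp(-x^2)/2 5*gamma(s/2)/4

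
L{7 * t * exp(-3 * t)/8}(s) 7/(8 * (s+3)^2)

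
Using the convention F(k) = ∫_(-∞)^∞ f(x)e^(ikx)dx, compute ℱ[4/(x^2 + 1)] 4*pi*exp(-Abs(k))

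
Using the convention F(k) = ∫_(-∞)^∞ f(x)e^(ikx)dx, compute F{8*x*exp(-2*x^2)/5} sqrt(2)*I*sqrt(pi)*k*exp(-k^2/8)/5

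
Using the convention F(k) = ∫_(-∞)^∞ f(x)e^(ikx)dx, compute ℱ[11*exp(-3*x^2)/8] 11*sqrt(3)*sqrt(pi)*exp(-k^2/12)/24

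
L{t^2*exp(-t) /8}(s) 1/(4*(s + 1) ^3) 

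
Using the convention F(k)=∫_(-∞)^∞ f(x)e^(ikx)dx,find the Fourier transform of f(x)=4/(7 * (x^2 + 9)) 4 * pi * exp(-3 * Abs(k))/21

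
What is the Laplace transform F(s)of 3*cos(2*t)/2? 3*s/(2*(s^2 + 4))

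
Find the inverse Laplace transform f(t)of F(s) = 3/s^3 3*t^2/2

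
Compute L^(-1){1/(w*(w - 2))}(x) exp(x)*sinh(x)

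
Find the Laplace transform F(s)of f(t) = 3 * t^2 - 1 6/s^3 - 1/s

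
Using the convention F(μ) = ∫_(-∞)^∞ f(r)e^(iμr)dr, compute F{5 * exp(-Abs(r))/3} 10/(3 * (μ^2 + 1))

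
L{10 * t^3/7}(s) 60/(7 * s^4)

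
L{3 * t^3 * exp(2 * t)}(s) 18/(s - 2)^4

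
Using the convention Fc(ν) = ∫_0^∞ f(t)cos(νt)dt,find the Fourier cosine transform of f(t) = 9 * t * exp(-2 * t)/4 9 * (4 - ν^2)/(4 * (ν^2 + 4)^2)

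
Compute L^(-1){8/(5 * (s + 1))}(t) 8 * exp(-t)/5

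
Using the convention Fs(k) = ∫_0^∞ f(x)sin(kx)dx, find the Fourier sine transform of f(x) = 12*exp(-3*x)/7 12*k/(7*(k^2 + 9))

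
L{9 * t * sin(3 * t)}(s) 54 * s/(s^2 + 9)^2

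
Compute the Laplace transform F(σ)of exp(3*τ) 1/(σ - 3)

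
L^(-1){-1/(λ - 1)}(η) -exp(η)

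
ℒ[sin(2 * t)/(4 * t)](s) atan(2/s)/4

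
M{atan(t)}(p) -pi*sec(pi*p/2)/(2*p)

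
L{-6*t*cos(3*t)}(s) 6*(9 - s^2)/(s^2 + 9)^2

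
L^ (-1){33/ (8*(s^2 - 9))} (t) 11*sinh (3*t)/8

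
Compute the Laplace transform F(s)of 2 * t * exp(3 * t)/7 2/(7 * (s - 3)^2)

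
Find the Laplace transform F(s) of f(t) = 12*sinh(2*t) 24/(s^2-4) 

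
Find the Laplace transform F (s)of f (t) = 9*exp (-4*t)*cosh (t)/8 9*(s + 4)/ (8*( (s + 4)^2 - 1))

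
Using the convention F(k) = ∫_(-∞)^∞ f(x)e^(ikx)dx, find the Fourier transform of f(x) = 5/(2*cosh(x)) 5*pi/(2*cosh(pi*k/2))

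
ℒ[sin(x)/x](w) atan(1/w)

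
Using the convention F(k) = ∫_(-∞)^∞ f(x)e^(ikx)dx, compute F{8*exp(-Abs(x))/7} 16/(7*(k^2 + 1))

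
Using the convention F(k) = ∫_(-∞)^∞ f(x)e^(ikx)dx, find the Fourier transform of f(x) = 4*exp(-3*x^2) 4*sqrt(3)*sqrt(pi)*exp(-k^2/12)/3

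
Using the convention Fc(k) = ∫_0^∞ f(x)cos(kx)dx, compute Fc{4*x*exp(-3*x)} 4*(9 - k^2)/(k^2+9)^2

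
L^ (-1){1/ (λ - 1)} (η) exp (η)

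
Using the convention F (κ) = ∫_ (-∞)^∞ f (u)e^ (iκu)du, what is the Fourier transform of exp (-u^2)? sqrt (pi) * exp (-κ^2/4)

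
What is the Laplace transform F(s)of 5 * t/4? 5/(4 * s^2)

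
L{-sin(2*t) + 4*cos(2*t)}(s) 4*s/(s^2 + 4) - 2/(s^2 + 4)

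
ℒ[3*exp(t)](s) 3/(s - 1)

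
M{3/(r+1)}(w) 3 * pi * csc(pi * w)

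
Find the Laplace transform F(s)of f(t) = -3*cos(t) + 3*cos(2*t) 3*s/(s^2 + 4) - 3*s/(s^2 + 1)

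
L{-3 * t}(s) -3/s^2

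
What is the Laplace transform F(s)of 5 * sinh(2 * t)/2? 5/(s^2 - 4)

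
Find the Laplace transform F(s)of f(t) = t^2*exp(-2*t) 2/(s+2)^3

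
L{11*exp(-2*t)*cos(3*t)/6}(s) 11*(s + 2)/(6*((s + 2)^2 + 9))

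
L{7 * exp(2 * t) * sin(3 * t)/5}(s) 21/(5 * ((s - 2)^2+9))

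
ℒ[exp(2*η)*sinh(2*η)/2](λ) 1/(λ*(λ - 4))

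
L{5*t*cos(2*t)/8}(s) 5*(s^2 - 4)/(8*(s^2 + 4)^2)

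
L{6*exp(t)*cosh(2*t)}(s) 6*(s - 1)/((s - 1)^2 - 4)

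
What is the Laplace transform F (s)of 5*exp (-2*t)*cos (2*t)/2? 5*(s+2)/ (2*( (s+2)^2+4))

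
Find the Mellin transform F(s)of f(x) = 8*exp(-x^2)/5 4*gamma(s/2)/5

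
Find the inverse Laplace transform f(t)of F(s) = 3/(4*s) 3/4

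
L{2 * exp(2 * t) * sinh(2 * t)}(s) 4/(s * (s - 4))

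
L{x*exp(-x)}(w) (w+1)^(-2)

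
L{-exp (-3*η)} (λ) -1/ (λ + 3)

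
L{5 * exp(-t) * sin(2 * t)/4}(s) 5/(2 * ((s + 1)^2 + 4))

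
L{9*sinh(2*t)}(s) 18/(s^2 - 4)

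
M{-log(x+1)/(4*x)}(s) pi*csc(pi*s)/(4*(s - 1))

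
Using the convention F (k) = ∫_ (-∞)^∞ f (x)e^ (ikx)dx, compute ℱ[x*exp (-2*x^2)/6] sqrt (2)*I*sqrt (pi)*k*exp (-k^2/8)/48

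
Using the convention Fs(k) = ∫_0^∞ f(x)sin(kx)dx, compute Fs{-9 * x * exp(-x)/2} -9 * k/(k^2 + 1)^2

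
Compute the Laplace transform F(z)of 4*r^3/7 24/(7*z^4)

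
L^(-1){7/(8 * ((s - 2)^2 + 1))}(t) 7 * exp(2 * t) * sin(t)/8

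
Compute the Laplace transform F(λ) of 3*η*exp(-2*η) 3/(λ + 2) ^2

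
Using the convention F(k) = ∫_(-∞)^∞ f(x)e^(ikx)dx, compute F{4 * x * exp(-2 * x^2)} sqrt(2) * I * sqrt(pi) * k * exp(-k^2/8)/2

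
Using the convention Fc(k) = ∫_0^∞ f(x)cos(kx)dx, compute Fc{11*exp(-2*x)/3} 22/(3*(k^2 + 4))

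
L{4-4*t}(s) 4/s - 4/s^2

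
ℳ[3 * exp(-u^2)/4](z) 3 * gamma(z/2)/8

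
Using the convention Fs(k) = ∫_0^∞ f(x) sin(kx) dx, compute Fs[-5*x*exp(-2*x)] -20*k/(k^2 + 4) ^2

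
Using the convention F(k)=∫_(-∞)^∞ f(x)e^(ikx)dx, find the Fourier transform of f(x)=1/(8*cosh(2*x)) pi/(16*cosh(pi*k/4))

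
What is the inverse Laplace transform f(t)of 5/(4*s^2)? 5*t/4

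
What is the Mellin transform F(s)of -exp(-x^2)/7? -gamma(s/2)/14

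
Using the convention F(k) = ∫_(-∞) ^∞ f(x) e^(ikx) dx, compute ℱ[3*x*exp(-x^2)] 3*I*sqrt(pi)*k*exp(-k^2/4) /2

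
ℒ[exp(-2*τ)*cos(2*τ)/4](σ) (σ + 2)/(4*((σ + 2)^2 + 4))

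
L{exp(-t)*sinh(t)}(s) 1/(s*(s + 2))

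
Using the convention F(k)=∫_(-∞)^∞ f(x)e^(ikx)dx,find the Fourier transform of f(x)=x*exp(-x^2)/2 I*sqrt(pi)*k*exp(-k^2/4)/4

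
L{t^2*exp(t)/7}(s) 2/(7*(s - 1)^3)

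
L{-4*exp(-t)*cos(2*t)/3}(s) 4*(-s - 1)/(3*((s + 1)^2 + 4))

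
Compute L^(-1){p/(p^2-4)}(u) cosh(2*u)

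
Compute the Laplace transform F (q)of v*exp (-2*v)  (q + 2)^ (-2)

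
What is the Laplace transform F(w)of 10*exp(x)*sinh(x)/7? 10/(7*w*(w - 2))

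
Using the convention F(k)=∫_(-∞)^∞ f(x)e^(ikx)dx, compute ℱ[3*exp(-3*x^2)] sqrt(3)*sqrt(pi)*exp(-k^2/12)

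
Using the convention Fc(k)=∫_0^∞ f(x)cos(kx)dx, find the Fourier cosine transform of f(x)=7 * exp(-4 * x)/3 28/(3 * (k^2 + 16))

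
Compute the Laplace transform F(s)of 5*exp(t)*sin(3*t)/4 15/(4*((s - 1)^2 + 9))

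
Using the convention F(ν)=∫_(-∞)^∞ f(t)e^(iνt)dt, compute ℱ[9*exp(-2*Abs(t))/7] 36/(7*(ν^2+4))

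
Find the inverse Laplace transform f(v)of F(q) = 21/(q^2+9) 7*sin(3*v)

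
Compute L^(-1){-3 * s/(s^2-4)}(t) -3 * cosh(2 * t)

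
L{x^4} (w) 24/w^5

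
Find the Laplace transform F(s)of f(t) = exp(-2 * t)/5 1/(5 * (s + 2))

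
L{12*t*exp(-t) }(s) 12/(s + 1) ^2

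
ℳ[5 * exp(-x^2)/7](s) 5 * gamma(s/2)/14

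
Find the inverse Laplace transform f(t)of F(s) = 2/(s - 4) 2*exp(4*t)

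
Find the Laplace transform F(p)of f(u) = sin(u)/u atan(1/p)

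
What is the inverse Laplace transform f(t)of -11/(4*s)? -11/4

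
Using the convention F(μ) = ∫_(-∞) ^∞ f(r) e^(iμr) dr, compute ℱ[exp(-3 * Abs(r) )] 6/(μ^2 + 9) 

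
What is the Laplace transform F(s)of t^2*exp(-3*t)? 2/(s + 3)^3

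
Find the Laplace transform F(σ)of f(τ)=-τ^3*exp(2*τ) -6/(σ - 2)^4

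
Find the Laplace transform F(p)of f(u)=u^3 6/p^4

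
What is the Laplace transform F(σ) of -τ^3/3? -2/σ^4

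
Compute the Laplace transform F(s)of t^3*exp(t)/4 3/(2*(s - 1)^4)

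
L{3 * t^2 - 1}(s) 6/s^3 - 1/s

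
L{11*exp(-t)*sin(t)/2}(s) 11/(2*((s + 1)^2 + 1))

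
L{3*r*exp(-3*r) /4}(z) 3/(4*(z + 3) ^2) 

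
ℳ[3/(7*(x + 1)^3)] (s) 3*pi*(s - 2)*(s - 1)/(14*sin(pi*s))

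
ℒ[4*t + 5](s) 4/s^2 + 5/s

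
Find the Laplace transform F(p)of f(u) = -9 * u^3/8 -27/(4 * p^4)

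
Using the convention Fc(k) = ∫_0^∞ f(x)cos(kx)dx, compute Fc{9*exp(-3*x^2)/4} 3*sqrt(3)*sqrt(pi)*exp(-k^2/12)/8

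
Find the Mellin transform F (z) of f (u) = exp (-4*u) gamma (z) /4^z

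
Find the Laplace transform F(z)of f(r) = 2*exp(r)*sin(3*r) 6/((z - 1)^2 + 9)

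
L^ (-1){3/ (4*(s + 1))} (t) 3*exp (-t)/4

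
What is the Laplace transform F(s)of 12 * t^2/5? 24/(5 * s^3)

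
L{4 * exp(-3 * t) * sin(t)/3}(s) 4/(3 * ((s + 3)^2 + 1))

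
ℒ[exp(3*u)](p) 1/(p - 3)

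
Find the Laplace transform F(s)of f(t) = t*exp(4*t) (s - 4)^(-2)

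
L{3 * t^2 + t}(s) s^(-2) + 6/s^3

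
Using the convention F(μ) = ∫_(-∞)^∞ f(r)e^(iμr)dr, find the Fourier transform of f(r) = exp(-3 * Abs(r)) 6/(μ^2+9)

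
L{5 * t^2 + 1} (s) 10/s^3 + 1/s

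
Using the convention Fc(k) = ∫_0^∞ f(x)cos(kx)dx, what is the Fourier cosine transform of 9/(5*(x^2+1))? 9*pi*exp(-k)/10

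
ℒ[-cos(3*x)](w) -w/(w^2 + 9)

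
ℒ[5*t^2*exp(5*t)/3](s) 10/(3*(s - 5)^3)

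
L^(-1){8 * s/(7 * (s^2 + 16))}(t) 8 * cos(4 * t)/7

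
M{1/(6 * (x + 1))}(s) pi * csc(pi * s)/6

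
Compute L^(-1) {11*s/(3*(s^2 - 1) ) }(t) 11*cosh(t) /3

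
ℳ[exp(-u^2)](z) gamma(z/2)/2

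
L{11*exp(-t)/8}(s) 11/(8*(s + 1))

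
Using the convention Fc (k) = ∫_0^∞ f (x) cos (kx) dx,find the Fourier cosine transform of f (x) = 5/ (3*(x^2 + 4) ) 5*pi*exp (-2*k) /12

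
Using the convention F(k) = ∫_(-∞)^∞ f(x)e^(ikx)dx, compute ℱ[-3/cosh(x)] -3*pi/cosh(pi*k/2)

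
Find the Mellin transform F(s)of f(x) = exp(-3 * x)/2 gamma(s)/(2 * 3^s)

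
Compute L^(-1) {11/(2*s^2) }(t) 11*t/2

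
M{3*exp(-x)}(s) 3*gamma(s)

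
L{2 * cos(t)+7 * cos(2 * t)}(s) 7 * s/(s^2+4)+2 * s/(s^2+1)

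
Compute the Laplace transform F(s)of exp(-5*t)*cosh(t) (s + 5)/((s + 5)^2 - 1)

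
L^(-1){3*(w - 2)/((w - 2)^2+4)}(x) 3*exp(2*x)*cos(2*x)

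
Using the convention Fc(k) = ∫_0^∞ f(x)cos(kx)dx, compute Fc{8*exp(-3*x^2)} 4*sqrt(3)*sqrt(pi)*exp(-k^2/12)/3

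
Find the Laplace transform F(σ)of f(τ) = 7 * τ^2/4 7/(2 * σ^3)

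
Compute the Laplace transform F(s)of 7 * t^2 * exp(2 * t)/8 7/(4 * (s - 2)^3)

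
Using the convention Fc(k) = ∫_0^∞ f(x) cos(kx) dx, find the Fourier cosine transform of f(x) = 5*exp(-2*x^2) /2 5*sqrt(2)*sqrt(pi)*exp(-k^2/8) /8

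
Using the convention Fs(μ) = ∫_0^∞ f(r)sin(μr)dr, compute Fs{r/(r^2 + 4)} pi*exp(-2*μ)/2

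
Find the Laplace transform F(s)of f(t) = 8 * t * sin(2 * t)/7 32 * s/(7 * (s^2 + 4)^2)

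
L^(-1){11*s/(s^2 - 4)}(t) 11*cosh(2*t)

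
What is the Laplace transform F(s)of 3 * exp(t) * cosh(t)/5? 3 * (s - 1)/(5 * s * (s - 2))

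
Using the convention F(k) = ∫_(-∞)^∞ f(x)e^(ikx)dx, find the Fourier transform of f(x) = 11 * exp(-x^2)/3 11 * sqrt(pi) * exp(-k^2/4)/3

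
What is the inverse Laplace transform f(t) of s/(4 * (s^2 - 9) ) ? cosh(3 * t) /4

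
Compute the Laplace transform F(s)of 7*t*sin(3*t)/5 42*s/(5*(s^2 + 9)^2)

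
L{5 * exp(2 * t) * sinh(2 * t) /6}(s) 5/(3 * s * (s - 4) ) 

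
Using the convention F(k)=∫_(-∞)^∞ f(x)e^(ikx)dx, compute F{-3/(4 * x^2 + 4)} -3 * pi * exp(-Abs(k))/4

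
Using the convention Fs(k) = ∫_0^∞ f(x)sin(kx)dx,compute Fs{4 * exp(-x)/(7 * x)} 4 * atan(k)/7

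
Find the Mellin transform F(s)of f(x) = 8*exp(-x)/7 8*gamma(s)/7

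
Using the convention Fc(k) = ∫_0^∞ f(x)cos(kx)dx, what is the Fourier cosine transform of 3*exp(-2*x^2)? 3*sqrt(2)*sqrt(pi)*exp(-k^2/8)/4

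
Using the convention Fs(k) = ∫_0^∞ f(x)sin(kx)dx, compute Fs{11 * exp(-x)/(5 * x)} 11 * atan(k)/5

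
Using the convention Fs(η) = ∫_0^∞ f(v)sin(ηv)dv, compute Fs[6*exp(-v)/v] 6*atan(η)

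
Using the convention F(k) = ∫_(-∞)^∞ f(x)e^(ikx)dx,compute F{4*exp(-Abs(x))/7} 8/(7*(k^2 + 1))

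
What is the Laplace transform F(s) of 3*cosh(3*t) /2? 3*s/(2*(s^2-9) ) 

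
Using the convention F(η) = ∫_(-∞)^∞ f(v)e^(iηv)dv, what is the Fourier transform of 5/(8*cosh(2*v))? 5*pi/(16*cosh(pi*η/4))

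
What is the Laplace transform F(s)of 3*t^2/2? 3/s^3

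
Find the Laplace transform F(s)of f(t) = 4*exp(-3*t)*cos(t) 4*(s+3)/((s+3)^2+1)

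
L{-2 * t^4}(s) -48/s^5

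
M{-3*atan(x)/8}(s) 3*pi*sec(pi*s/2)/(16*s)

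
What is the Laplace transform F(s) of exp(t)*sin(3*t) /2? 3/(2*((s - 1) ^2 + 9) ) 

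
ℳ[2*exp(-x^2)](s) gamma(s/2)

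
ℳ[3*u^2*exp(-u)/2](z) 3*gamma(z + 2)/2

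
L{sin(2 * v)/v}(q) atan(2/q)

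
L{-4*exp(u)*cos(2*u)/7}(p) 4*(1 - p)/(7*((p - 1)^2 + 4))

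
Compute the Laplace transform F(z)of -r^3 -6/z^4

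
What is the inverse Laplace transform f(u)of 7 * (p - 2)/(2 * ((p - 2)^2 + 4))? 7 * exp(2 * u) * cos(2 * u)/2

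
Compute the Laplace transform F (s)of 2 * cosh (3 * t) 2 * s/ (s^2 - 9)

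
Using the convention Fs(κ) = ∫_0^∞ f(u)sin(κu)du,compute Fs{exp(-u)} κ/(κ^2 + 1)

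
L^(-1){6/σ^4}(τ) τ^3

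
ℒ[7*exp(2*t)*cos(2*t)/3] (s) 7*(s - 2)/(3*((s - 2)^2 + 4))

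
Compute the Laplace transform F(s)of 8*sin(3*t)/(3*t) 8*atan(3/s)/3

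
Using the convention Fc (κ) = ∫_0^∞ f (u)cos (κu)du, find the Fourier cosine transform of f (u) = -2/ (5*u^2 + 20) -pi*exp (-2*κ)/10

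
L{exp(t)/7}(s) 1/(7 * (s - 1))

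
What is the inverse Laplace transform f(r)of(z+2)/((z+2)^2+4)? exp(-2 * r) * cos(2 * r)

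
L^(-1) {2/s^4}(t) t^3/3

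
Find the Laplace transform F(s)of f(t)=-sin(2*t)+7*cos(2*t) 7*s/(s^2+4) - 2/(s^2+4)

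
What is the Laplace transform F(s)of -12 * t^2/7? -24/(7 * s^3)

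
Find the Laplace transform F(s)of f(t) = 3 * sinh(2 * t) 6/(s^2 - 4)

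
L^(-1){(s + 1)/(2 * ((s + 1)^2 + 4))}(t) exp(-t) * cos(2 * t)/2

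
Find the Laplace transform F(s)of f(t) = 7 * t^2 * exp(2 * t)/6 7/(3 * (s - 2)^3)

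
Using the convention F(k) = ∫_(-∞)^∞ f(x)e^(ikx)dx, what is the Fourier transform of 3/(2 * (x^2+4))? 3 * pi * exp(-2 * Abs(k))/4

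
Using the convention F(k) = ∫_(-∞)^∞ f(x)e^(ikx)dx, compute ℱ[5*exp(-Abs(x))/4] 5/(2*(k^2+1))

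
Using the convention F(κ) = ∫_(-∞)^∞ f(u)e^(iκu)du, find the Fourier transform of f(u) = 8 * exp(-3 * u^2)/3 8 * sqrt(3) * sqrt(pi) * exp(-κ^2/12)/9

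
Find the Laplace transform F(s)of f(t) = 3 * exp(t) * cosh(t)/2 3 * (s - 1)/(2 * s * (s - 2))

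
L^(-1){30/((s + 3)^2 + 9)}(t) 10 * exp(-3 * t) * sin(3 * t)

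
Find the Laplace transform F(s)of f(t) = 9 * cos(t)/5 9 * s/(5 * (s^2 + 1))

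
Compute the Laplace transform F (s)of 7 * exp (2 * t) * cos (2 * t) 7 * (s - 2)/ ( (s - 2)^2 + 4)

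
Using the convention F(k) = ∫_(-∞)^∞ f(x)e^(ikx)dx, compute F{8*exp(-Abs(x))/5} 16/(5*(k^2 + 1))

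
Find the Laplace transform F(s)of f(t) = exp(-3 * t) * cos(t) (s+3)/((s+3)^2+1)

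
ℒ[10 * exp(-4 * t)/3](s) 10/(3 * (s + 4))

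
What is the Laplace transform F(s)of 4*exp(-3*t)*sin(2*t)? 8/((s + 3)^2 + 4)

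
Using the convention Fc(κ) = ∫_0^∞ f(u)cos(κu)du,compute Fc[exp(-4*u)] 4/(κ^2+16)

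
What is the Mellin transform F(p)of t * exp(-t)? gamma(p + 1)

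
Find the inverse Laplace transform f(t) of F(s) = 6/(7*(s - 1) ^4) t^3*exp(t) /7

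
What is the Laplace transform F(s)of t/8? 1/(8 * s^2)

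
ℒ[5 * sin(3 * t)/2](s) 15/(2 * (s^2+9))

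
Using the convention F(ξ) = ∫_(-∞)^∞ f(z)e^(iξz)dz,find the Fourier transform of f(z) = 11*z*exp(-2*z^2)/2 11*sqrt(2)*I*sqrt(pi)*ξ*exp(-ξ^2/8)/16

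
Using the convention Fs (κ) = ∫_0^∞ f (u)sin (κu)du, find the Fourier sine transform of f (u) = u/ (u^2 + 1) pi*exp (-κ)/2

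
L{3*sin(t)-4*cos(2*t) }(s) 3/(s^2 + 1)-4*s/(s^2 + 4) 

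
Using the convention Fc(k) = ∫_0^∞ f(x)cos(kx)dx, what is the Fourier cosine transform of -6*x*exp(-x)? 6*(k^2 - 1)/(k^2 + 1)^2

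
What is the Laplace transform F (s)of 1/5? 1/ (5 * s)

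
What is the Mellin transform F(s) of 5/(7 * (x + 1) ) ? 5 * pi * csc(pi * s) /7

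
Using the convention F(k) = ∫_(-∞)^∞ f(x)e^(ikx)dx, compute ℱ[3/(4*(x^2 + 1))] 3*pi*exp(-Abs(k))/4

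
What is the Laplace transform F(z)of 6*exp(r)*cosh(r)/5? 6*(z - 1)/(5*z*(z - 2))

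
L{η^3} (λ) 6/λ^4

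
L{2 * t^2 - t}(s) 4/s^3-1/s^2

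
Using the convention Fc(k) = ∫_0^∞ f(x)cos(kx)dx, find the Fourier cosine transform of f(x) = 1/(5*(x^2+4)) pi*exp(-2*k)/20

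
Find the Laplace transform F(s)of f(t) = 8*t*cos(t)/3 8*(s^2 - 1)/(3*(s^2 + 1)^2)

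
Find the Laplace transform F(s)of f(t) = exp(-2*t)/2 1/(2*(s + 2))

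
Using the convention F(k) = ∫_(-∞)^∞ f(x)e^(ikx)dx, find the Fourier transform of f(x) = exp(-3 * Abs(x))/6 1/(k^2+9)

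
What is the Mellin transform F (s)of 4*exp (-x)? 4*gamma (s)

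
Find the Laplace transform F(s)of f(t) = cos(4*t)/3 s/(3*(s^2 + 16))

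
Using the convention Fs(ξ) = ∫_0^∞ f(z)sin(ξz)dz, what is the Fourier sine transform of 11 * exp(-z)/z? 11 * atan(ξ)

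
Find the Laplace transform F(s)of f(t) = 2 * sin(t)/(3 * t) 2 * atan(1/s)/3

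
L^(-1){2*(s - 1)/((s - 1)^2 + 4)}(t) 2*exp(t)*cos(2*t)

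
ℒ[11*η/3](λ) 11/ (3*λ^2)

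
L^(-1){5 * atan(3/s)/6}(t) 5 * sin(3 * t)/(6 * t)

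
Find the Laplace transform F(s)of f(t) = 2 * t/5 2/(5 * s^2)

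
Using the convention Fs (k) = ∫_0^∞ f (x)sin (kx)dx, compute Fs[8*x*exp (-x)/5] 16*k/ (5*(k^2+1)^2)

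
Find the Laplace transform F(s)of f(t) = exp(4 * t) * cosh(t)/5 (s - 4)/(5 * ((s - 4)^2 - 1))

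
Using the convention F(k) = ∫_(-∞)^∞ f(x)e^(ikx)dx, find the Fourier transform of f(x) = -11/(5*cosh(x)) -11*pi/(5*cosh(pi*k/2))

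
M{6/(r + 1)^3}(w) 3 * pi * (w - 2) * (w - 1)/sin(pi * w)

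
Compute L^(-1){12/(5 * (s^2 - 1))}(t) 12 * sinh(t)/5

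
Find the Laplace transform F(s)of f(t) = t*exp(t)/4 1/(4*(s - 1)^2)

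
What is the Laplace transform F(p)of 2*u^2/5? 4/(5*p^3)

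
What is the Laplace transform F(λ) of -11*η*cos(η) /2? 11*(1 - λ^2) /(2*(λ^2 + 1) ^2) 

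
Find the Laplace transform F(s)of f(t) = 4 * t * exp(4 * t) 4/(s - 4)^2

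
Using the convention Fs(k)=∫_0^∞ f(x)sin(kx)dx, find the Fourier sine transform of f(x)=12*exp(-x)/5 12*k/(5*(k^2 + 1))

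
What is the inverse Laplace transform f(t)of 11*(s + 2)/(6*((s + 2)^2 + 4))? 11*exp(-2*t)*cos(2*t)/6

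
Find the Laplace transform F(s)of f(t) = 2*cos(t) 2*s/(s^2 + 1)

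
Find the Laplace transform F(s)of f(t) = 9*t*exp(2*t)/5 9/(5*(s - 2)^2)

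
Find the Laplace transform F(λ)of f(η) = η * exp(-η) (λ + 1)^(-2)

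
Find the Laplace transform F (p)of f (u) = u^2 2/p^3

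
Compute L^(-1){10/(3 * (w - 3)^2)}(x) 10 * x * exp(3 * x)/3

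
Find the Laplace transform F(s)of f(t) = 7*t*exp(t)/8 7/(8*(s - 1)^2)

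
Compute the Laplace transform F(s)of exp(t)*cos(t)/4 (s - 1)/(4*((s - 1)^2 + 1))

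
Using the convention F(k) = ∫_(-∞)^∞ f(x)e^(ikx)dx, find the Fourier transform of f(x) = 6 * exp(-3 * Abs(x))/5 36/(5 * (k^2+9))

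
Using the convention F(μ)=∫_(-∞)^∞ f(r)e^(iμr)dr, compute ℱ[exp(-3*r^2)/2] sqrt(3)*sqrt(pi)*exp(-μ^2/12)/6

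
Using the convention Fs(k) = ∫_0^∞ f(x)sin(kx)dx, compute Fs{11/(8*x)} 11*pi/16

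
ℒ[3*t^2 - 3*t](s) 6/s^3 - 3/s^2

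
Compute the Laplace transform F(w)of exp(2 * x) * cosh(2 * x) (w - 2)/(w * (w - 4))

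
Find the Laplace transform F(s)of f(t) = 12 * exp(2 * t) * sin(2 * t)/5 24/(5 * ((s - 2)^2 + 4))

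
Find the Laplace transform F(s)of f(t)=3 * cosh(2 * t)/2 3 * s/(2 * (s^2-4))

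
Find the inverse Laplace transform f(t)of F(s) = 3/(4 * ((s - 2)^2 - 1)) 3 * exp(2 * t) * sinh(t)/4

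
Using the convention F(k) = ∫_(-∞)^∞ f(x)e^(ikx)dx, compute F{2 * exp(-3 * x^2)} 2 * sqrt(3) * sqrt(pi) * exp(-k^2/12)/3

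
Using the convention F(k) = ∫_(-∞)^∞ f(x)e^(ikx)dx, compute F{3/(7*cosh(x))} 3*pi/(7*cosh(pi*k/2))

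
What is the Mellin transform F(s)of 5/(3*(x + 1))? 5*pi*csc(pi*s)/3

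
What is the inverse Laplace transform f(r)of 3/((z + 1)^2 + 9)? exp(-r)*sin(3*r)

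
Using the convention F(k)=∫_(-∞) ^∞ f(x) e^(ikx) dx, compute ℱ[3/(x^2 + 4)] 3*pi*exp(-2*Abs(k) ) /2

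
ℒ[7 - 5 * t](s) 7/s - 5/s^2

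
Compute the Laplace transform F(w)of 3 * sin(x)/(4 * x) 3 * atan(1/w)/4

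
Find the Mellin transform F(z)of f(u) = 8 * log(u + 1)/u -8 * pi * csc(pi * z)/(z - 1)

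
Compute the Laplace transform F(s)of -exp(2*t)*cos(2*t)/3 (2 - s)/(3*((s - 2)^2 + 4))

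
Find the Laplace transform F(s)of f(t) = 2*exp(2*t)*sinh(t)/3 2/(3*((s - 2)^2 - 1))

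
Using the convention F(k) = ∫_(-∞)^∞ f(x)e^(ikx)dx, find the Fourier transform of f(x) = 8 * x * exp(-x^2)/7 4 * I * sqrt(pi) * k * exp(-k^2/4)/7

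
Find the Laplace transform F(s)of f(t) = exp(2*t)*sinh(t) 1/((s - 2)^2 - 1)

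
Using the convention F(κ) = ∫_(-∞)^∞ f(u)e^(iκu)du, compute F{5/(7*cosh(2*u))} 5*pi/(14*cosh(pi*κ/4))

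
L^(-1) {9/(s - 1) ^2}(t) 9*t*exp(t) 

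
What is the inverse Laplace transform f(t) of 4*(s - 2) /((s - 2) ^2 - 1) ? 4*exp(2*t)*cosh(t) 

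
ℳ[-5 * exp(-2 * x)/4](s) -5 * gamma(s)/(4 * 2^s)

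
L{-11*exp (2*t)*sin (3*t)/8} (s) -33/ (8*(s - 2)^2 + 72)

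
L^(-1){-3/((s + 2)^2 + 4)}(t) -3*exp(-2*t)*sin(2*t)/2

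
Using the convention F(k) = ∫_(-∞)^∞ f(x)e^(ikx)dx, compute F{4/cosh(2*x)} 2*pi/cosh(pi*k/4)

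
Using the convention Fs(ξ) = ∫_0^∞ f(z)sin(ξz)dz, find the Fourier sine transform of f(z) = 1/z pi/2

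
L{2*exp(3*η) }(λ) 2/(λ - 3) 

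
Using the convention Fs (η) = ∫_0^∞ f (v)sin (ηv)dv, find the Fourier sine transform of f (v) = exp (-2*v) η/ (η^2 + 4)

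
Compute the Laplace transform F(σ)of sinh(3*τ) 3/(σ^2 - 9)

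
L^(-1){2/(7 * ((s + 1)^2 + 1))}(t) 2 * exp(-t) * sin(t)/7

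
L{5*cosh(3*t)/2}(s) 5*s/(2*(s^2-9))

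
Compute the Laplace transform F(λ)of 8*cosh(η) 8*λ/(λ^2 - 1)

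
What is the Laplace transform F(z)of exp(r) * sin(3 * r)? 3/((z - 1)^2 + 9)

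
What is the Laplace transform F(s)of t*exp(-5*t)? (s + 5)^(-2)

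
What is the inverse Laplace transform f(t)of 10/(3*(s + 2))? 10*exp(-2*t)/3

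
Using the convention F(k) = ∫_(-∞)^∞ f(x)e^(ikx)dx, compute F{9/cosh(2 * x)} 9 * pi/(2 * cosh(pi * k/4))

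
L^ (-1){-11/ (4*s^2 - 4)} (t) -11*sinh (t)/4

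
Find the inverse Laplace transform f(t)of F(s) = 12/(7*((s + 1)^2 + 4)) 6*exp(-t)*sin(2*t)/7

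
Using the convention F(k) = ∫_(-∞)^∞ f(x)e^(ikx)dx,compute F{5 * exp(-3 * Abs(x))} 30/(k^2 + 9)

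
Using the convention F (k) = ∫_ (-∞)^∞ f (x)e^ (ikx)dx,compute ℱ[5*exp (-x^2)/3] 5*sqrt (pi)*exp (-k^2/4)/3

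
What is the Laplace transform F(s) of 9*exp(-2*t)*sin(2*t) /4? 9/(2*((s + 2) ^2 + 4) ) 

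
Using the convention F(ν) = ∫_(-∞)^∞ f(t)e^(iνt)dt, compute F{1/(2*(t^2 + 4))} pi*exp(-2*Abs(ν))/4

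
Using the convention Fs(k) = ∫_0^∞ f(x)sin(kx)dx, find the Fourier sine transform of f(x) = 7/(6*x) 7*pi/12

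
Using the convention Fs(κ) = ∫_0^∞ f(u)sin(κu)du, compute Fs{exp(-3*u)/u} atan(κ/3)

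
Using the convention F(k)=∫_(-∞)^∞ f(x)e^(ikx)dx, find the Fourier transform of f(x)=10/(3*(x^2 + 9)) 10*pi*exp(-3*Abs(k))/9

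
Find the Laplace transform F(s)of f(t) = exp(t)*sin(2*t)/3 2/(3*((s - 1)^2+4))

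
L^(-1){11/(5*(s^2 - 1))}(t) 11*sinh(t)/5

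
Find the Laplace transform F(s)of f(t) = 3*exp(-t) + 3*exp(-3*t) 3/(s + 1) + 3/(s + 3)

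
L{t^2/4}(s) 1/(2*s^3)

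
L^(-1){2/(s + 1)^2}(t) 2 * t * exp(-t)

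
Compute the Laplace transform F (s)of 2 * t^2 4/s^3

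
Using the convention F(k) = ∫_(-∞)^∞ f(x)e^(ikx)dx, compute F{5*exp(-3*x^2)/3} 5*sqrt(3)*sqrt(pi)*exp(-k^2/12)/9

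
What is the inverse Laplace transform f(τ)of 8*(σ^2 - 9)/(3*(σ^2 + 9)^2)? 8*τ*cos(3*τ)/3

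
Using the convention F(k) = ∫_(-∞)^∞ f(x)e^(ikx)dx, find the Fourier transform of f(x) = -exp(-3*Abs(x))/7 -6/(7*k^2 + 63)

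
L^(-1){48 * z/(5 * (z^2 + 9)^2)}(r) 8 * r * sin(3 * r)/5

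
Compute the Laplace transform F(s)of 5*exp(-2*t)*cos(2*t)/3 5*(s + 2)/(3*((s + 2)^2 + 4))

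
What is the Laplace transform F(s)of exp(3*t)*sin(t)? 1/((s - 3)^2 + 1)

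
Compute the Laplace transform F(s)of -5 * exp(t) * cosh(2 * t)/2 5 * (1 - s)/(2 * ((s - 1)^2 - 4))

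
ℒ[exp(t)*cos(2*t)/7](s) (s - 1)/(7*((s - 1)^2 + 4))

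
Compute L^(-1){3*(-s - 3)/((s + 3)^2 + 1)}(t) -3*exp(-3*t)*cos(t)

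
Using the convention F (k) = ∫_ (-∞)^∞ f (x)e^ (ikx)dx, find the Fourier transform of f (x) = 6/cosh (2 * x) 3 * pi/cosh (pi * k/4)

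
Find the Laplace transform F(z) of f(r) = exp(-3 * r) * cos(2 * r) (z + 3) /((z + 3) ^2 + 4) 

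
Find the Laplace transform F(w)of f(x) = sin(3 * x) 3/(w^2 + 9)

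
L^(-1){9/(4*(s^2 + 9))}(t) 3*sin(3*t)/4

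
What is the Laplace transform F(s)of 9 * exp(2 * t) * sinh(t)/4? 9/(4 * ((s - 2)^2 - 1))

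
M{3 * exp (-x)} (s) 3 * gamma (s)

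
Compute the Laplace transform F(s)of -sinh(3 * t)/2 -3/(2 * s^2 - 18)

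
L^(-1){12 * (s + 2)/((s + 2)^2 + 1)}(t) 12 * exp(-2 * t) * cos(t)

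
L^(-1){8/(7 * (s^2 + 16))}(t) 2 * sin(4 * t)/7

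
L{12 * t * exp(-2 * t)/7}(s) 12/(7 * (s + 2)^2)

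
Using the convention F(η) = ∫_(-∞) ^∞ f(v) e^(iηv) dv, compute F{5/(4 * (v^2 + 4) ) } 5 * pi * exp(-2 * Abs(η) ) /8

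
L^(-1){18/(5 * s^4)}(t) 3 * t^3/5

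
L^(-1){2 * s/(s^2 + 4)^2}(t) t * sin(2 * t)/2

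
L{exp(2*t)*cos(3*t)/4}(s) (s - 2)/(4*((s - 2)^2 + 9))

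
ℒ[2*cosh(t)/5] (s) 2*s/(5*(s^2 - 1))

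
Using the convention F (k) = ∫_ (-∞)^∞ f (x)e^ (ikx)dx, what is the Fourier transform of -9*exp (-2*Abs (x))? -36/ (k^2 + 4)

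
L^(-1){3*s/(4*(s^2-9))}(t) 3*cosh(3*t)/4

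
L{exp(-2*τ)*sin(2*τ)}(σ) 2/((σ + 2)^2 + 4)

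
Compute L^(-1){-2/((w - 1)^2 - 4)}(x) -exp(x) * sinh(2 * x)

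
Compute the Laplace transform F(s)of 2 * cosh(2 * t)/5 2 * s/(5 * (s^2 - 4))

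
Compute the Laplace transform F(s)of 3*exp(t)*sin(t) 3/((s - 1)^2+1)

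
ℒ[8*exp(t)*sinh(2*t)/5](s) 16/(5*((s - 1)^2 - 4))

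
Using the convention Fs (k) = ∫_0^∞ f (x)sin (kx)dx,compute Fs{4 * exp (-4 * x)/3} 4 * k/ (3 * (k^2 + 16))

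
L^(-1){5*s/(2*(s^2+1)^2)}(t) 5*t*sin(t)/4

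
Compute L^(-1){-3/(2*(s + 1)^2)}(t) -3*t*exp(-t)/2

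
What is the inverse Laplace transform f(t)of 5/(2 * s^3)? 5 * t^2/4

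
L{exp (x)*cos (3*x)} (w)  (w - 1)/ ( (w - 1)^2 + 9)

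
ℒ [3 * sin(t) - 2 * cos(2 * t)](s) 3/(s^2 + 1) - 2 * s/(s^2 + 4)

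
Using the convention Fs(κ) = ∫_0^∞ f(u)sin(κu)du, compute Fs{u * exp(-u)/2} κ/(κ^2 + 1)^2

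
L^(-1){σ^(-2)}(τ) τ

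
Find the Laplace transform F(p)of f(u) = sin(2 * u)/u atan(2/p)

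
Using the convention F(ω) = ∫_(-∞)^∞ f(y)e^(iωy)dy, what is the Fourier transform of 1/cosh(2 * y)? pi/(2 * cosh(pi * ω/4))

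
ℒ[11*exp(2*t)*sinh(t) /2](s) 11/(2*((s - 2) ^2-1) ) 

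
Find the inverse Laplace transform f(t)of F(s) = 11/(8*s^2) 11*t/8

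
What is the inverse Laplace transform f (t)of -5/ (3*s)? -5/3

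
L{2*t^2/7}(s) 4/(7*s^3)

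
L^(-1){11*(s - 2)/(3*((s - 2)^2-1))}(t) 11*exp(2*t)*cosh(t)/3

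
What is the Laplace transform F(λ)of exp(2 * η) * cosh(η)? (λ - 2)/((λ - 2)^2 - 1)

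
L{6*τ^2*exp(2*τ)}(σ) 12/(σ - 2)^3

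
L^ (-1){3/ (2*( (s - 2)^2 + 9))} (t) exp (2*t)*sin (3*t)/2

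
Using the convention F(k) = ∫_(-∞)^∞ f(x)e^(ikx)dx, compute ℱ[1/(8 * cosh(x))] pi/(8 * cosh(pi * k/2))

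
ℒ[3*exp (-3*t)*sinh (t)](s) 3/ ( (s + 3)^2-1)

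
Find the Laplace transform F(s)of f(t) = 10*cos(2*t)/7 10*s/(7*(s^2 + 4))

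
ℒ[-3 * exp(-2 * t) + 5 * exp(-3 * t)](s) 5/(s + 3) - 3/(s + 2)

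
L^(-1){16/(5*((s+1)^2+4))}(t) 8*exp(-t)*sin(2*t)/5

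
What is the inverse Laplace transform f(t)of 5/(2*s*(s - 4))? 5*exp(2*t)*sinh(2*t)/4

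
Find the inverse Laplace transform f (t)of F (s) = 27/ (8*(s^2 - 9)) 9*sinh (3*t)/8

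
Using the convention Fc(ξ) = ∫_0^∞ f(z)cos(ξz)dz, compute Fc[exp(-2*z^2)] sqrt(2)*sqrt(pi)*exp(-ξ^2/8)/4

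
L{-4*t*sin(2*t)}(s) -16*s/(s^2 + 4)^2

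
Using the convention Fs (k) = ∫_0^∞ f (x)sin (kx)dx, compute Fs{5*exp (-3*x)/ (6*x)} 5*atan (k/3)/6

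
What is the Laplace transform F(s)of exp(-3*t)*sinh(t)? 1/((s + 3)^2 - 1)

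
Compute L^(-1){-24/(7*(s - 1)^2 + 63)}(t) -8*exp(t)*sin(3*t)/7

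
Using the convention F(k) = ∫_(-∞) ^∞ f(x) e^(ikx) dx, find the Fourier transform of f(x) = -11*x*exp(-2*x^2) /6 -11*sqrt(2)*I*sqrt(pi)*k*exp(-k^2/8) /48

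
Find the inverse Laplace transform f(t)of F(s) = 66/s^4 11 * t^3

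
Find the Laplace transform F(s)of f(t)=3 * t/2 3/(2 * s^2)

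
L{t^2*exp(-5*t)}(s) 2/(s + 5)^3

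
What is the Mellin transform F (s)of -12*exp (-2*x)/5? -12*gamma (s)/ (5*2^s)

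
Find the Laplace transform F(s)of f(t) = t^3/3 2/s^4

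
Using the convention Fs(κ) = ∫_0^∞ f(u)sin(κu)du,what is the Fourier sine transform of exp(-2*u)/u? atan(κ/2)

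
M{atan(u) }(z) -pi*sec(pi*z/2) /(2*z) 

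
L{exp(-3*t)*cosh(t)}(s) (s + 3)/((s + 3)^2 - 1)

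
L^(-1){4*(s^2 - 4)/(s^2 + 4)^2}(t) 4*t*cos(2*t)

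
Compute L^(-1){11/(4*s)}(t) 11/4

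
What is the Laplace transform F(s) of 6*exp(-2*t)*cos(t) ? 6*(s + 2) /((s + 2) ^2 + 1) 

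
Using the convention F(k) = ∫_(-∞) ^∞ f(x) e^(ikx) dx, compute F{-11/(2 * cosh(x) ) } -11 * pi/(2 * cosh(pi * k/2) ) 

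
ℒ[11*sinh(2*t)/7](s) 22/(7*(s^2 - 4))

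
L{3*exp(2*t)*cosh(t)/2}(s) 3*(s - 2)/(2*((s - 2)^2 - 1))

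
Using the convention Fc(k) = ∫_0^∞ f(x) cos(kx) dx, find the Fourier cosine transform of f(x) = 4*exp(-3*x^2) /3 2*sqrt(3)*sqrt(pi)*exp(-k^2/12) /9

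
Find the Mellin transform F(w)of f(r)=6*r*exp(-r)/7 6*gamma(w + 1)/7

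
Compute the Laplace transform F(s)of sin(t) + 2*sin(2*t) 1/(s^2 + 1) + 4/(s^2 + 4)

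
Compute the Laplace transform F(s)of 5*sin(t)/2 5/(2*(s^2+1))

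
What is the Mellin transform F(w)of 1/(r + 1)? pi*csc(pi*w)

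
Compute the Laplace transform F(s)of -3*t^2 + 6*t 6/s^2 - 6/s^3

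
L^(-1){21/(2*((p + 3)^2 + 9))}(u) 7*exp(-3*u)*sin(3*u)/2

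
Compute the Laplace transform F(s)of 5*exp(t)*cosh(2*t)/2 5*(s - 1)/(2*((s - 1)^2 - 4))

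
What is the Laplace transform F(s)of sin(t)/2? 1/(2*(s^2 + 1))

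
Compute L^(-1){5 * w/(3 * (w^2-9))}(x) 5 * cosh(3 * x)/3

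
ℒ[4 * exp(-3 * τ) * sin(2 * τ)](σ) 8/((σ + 3)^2 + 4)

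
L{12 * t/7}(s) 12/(7 * s^2) 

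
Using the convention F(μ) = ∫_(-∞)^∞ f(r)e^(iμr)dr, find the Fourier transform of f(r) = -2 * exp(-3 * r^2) -2 * sqrt(3) * sqrt(pi) * exp(-μ^2/12)/3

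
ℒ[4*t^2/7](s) 8/(7*s^3)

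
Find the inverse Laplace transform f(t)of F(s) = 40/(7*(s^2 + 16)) 10*sin(4*t)/7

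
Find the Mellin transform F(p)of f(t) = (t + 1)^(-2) (-pi * p + pi)/sin(pi * p)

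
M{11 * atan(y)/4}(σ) -11 * pi * sec(pi * σ/2)/(8 * σ)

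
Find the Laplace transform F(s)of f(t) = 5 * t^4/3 40/s^5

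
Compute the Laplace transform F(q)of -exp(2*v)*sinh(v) -1/((q - 2)^2 - 1)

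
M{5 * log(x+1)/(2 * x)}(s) -5 * pi * csc(pi * s)/(2 * s - 2)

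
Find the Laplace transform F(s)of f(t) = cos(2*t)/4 s/(4*(s^2 + 4))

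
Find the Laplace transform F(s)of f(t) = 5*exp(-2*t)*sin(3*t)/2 15/(2*((s + 2)^2 + 9))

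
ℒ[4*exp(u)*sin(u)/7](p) 4/(7*((p - 1)^2 + 1))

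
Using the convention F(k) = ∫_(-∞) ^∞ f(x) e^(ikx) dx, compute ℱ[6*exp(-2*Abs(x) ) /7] 24/(7*(k^2 + 4) ) 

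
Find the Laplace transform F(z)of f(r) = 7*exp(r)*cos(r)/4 7*(z - 1)/(4*((z - 1)^2+1))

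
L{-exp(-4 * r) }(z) -1/(z + 4) 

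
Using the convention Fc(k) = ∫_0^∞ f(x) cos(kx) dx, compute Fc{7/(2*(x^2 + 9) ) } 7*pi*exp(-3*k) /12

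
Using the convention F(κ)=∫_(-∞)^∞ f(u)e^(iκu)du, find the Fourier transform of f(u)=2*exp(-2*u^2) sqrt(2)*sqrt(pi)*exp(-κ^2/8)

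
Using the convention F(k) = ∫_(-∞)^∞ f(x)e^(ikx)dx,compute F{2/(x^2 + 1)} 2 * pi * exp(-Abs(k))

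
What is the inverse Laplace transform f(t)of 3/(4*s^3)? 3*t^2/8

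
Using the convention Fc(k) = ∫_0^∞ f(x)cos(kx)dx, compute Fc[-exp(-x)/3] -1/(3*k^2 + 3)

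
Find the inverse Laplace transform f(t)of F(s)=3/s 3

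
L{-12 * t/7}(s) -12/(7 * s^2)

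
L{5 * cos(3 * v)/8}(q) 5 * q/(8 * (q^2 + 9))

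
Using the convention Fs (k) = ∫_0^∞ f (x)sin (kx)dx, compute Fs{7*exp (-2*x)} 7*k/ (k^2 + 4)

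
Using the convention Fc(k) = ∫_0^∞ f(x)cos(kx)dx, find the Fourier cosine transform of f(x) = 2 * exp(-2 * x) 4/(k^2+4)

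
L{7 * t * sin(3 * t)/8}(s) 21 * s/(4 * (s^2 + 9)^2)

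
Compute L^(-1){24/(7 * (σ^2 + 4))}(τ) 12 * sin(2 * τ)/7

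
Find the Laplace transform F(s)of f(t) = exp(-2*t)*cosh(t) (s + 2)/((s + 2)^2 - 1)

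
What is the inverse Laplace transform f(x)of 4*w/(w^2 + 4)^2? x*sin(2*x)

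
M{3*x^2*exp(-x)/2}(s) 3*gamma(s + 2)/2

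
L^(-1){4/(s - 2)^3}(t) 2*t^2*exp(2*t)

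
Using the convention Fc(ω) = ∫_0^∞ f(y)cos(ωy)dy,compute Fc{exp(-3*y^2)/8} sqrt(3)*sqrt(pi)*exp(-ω^2/12)/48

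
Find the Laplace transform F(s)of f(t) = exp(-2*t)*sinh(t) 1/((s+2)^2 - 1)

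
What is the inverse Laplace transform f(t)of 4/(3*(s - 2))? 4*exp(2*t)/3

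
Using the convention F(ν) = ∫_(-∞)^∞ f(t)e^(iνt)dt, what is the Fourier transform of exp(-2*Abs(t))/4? 1/(ν^2 + 4)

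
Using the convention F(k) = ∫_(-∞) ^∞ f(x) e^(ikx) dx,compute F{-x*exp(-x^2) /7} -I*sqrt(pi)*k*exp(-k^2/4) /14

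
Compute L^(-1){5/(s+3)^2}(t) 5 * t * exp(-3 * t)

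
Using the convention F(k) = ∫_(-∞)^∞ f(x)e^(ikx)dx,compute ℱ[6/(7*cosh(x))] 6*pi/(7*cosh(pi*k/2))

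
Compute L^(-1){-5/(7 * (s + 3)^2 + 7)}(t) -5 * exp(-3 * t) * sin(t)/7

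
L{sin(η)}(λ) 1/(λ^2 + 1)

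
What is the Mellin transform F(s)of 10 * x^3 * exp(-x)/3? 10 * gamma(s + 3)/3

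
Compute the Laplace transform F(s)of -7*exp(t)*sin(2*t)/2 -7/((s - 1)^2 + 4)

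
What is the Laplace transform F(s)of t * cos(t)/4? (s^2 - 1)/(4 * (s^2 + 1)^2)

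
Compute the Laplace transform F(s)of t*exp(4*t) (s - 4)^(-2)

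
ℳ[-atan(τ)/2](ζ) pi * sec(pi * ζ/2)/(4 * ζ)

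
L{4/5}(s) 4/(5 * s)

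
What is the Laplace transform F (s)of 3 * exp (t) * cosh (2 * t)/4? 3 * (s - 1)/ (4 * ( (s - 1)^2 - 4))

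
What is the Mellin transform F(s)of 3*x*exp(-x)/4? 3*gamma(s + 1)/4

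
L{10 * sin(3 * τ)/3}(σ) 10/(σ^2 + 9)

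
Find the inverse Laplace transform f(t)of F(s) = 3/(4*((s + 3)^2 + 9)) exp(-3*t)*sin(3*t)/4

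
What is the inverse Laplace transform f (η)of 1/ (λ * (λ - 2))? exp (η) * sinh (η)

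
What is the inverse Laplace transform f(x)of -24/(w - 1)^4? -4 * x^3 * exp(x)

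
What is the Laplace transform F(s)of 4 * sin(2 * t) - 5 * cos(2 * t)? 8/(s^2 + 4) - 5 * s/(s^2 + 4)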